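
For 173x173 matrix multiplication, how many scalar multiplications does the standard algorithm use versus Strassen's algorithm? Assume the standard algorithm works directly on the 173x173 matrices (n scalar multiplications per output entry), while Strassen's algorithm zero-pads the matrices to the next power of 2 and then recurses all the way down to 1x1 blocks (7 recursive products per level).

Matrix multiplication for 173x173 matrices:

Strassen's algorithm requires power-of-2 dimensions. Pad 173x173 to 256x256 (next power of 2).

Standard algorithm: 173^3 = 5177717 multiplications
Strassen's algorithm: 7^(log2(256)) = 7^8 = 5764801 multiplications
Difference: 5177717 - 5764801 = -587084 (Strassen uses MORE here due to padding overhead — for small or just-over-power-of-2 n, padding can outweigh the per-level savings)

Standard: 5177717 multiplications (173^3). Strassen: 5764801 multiplications (7^8, after padding to 256x256). Strassen reduces 8 recursive multiplications to 7 at each level.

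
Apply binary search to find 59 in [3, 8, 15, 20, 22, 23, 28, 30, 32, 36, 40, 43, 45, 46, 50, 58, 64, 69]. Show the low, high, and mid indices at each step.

Binary search for 59 in [3, 8, 15, 20, 22, 23, 28, 30, 32, 36, 40, 43, 45, 46, 50, 58, 64, 69]:

lo=0, hi=17, mid=8, arr[mid]=32 -> 32 < 59, search right half
lo=9, hi=17, mid=13, arr[mid]=46 -> 46 < 59, search right half
lo=14, hi=17, mid=15, arr[mid]=58 -> 58 < 59, search right half
lo=16, hi=17, mid=16, arr[mid]=64 -> 64 > 59, search left half
lo=16 > hi=15, target 59 not found

Binary search determines that 59 is not in the array after 4 comparisons. The search space was exhausted without finding the target.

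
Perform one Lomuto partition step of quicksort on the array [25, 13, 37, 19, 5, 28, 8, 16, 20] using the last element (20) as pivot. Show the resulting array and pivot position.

Lomuto partition with pivot = 20:

Initial array: [25, 13, 37, 19, 5, 28, 8, 16, 20]

arr[0]=25 > 20: no swap
arr[1]=13 <= 20: swap with position 0, array becomes [13, 25, 37, 19, 5, 28, 8, 16, 20]
arr[2]=37 > 20: no swap
arr[3]=19 <= 20: swap with position 1, array becomes [13, 19, 37, 25, 5, 28, 8, 16, 20]
arr[4]=5 <= 20: swap with position 2, array becomes [13, 19, 5, 25, 37, 28, 8, 16, 20]
arr[5]=28 > 20: no swap
arr[6]=8 <= 20: swap with position 3, array becomes [13, 19, 5, 8, 37, 28, 25, 16, 20]
arr[7]=16 <= 20: swap with position 4, array becomes [13, 19, 5, 8, 16, 28, 25, 37, 20]

Place pivot at position 5: [13, 19, 5, 8, 16, 20, 25, 37, 28]
Pivot position: 5

After partitioning with pivot 20, the array becomes [13, 19, 5, 8, 16, 20, 25, 37, 28]. The pivot is placed at index 5. All elements to the left of the pivot are <= 20, and all elements to the right are > 20.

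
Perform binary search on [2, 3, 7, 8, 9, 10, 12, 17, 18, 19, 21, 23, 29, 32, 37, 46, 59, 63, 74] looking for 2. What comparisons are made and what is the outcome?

Binary search for 2 in [2, 3, 7, 8, 9, 10, 12, 17, 18, 19, 21, 23, 29, 32, 37, 46, 59, 63, 74]:

lo=0, hi=18, mid=9, arr[mid]=19 -> 19 > 2, search left half
lo=0, hi=8, mid=4, arr[mid]=9 -> 9 > 2, search left half
lo=0, hi=3, mid=1, arr[mid]=3 -> 3 > 2, search left half
lo=0, hi=0, mid=0, arr[mid]=2 -> Found target at index 0!

Binary search finds 2 at index 0 after 4 comparisons. The search repeatedly halves the search space by comparing with the middle element.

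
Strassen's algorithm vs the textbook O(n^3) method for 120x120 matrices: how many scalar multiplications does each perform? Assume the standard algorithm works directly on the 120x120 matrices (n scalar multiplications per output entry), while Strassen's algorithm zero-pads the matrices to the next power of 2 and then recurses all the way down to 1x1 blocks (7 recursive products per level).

Matrix multiplication for 120x120 matrices:

Strassen's algorithm requires power-of-2 dimensions. Pad 120x120 to 128x128 (next power of 2).

Standard algorithm: 120^3 = 1728000 multiplications
Strassen's algorithm: 7^(log2(128)) = 7^7 = 823543 multiplications
Savings: 1728000 - 823543 = 904457 multiplications

Standard: 1728000 multiplications (120^3). Strassen: 823543 multiplications (7^7, after padding to 128x128). Strassen reduces 8 recursive multiplications to 7 at each level.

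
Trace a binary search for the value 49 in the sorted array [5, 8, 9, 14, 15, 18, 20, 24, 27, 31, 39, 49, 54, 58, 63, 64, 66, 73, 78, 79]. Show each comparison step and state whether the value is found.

Binary search for 49 in [5, 8, 9, 14, 15, 18, 20, 24, 27, 31, 39, 49, 54, 58, 63, 64, 66, 73, 78, 79]:

lo=0, hi=19, mid=9, arr[mid]=31 -> 31 < 49, search right half
lo=10, hi=19, mid=14, arr[mid]=63 -> 63 > 49, search left half
lo=10, hi=13, mid=11, arr[mid]=49 -> Found target at index 11!

Binary search finds 49 at index 11 after 3 comparisons. The search repeatedly halves the search space by comparing with the middle element.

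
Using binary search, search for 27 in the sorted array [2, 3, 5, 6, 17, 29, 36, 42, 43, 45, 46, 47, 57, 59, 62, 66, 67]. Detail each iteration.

Binary search for 27 in [2, 3, 5, 6, 17, 29, 36, 42, 43, 45, 46, 47, 57, 59, 62, 66, 67]:

lo=0, hi=16, mid=8, arr[mid]=43 -> 43 > 27, search left half
lo=0, hi=7, mid=3, arr[mid]=6 -> 6 < 27, search right half
lo=4, hi=7, mid=5, arr[mid]=29 -> 29 > 27, search left half
lo=4, hi=4, mid=4, arr[mid]=17 -> 17 < 27, search right half
lo=5 > hi=4, target 27 not found

Binary search determines that 27 is not in the array after 4 comparisons. The search space was exhausted without finding the target.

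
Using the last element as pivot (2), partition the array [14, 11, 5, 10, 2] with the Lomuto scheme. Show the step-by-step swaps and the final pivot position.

Lomuto partition with pivot = 2:

Initial array: [14, 11, 5, 10, 2]

arr[0]=14 > 2: no swap
arr[1]=11 > 2: no swap
arr[2]=5 > 2: no swap
arr[3]=10 > 2: no swap

Place pivot at position 0: [2, 11, 5, 10, 14]
Pivot position: 0

After partitioning with pivot 2, the array becomes [2, 11, 5, 10, 14]. The pivot is placed at index 0. All elements to the left of the pivot are <= 2, and all elements to the right are > 2.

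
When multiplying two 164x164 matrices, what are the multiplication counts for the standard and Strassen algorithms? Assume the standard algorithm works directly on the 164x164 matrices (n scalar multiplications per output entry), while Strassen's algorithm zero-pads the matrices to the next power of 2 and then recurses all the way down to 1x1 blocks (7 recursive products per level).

Matrix multiplication for 164x164 matrices:

Strassen's algorithm requires power-of-2 dimensions. Pad 164x164 to 256x256 (next power of 2).

Standard algorithm: 164^3 = 4410944 multiplications
Strassen's algorithm: 7^(log2(256)) = 7^8 = 5764801 multiplications
Difference: 4410944 - 5764801 = -1353857 (Strassen uses MORE here due to padding overhead — for small or just-over-power-of-2 n, padding can outweigh the per-level savings)

Standard: 4410944 multiplications (164^3). Strassen: 5764801 multiplications (7^8, after padding to 256x256). Strassen reduces 8 recursive multiplications to 7 at each level.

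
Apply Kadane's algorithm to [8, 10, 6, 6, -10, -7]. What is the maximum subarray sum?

Using Kadane's algorithm on [8, 10, 6, 6, -10, -7]:

Scanning through the array:
Position 1 (value 10): max_ending_here = 18, max_so_far = 18
Position 2 (value 6): max_ending_here = 24, max_so_far = 24
Position 3 (value 6): max_ending_here = 30, max_so_far = 30
Position 4 (value -10): max_ending_here = 20, max_so_far = 30
Position 5 (value -7): max_ending_here = 13, max_so_far = 30

Maximum subarray: [8, 10, 6, 6]
Maximum sum: 30

The maximum subarray is [8, 10, 6, 6] with sum 30. This subarray runs from index 0 to index 3.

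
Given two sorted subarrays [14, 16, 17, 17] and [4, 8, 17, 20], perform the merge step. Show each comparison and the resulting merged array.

Merging process:

Compare 14 vs 4: take 4 from right. Merged: [4]
Compare 14 vs 8: take 8 from right. Merged: [4, 8]
Compare 14 vs 17: take 14 from left. Merged: [4, 8, 14]
Compare 16 vs 17: take 16 from left. Merged: [4, 8, 14, 16]
Compare 17 vs 17: take 17 from left. Merged: [4, 8, 14, 16, 17]
Compare 17 vs 17: take 17 from left. Merged: [4, 8, 14, 16, 17, 17]
Append remaining from right: [17, 20]. Merged: [4, 8, 14, 16, 17, 17, 17, 20]

Final merged array: [4, 8, 14, 16, 17, 17, 17, 20]
Total comparisons: 6

The merged array is [4, 8, 14, 16, 17, 17, 17, 20], requiring 6 comparisons. The merge step runs in O(n) time where n is the total number of elements.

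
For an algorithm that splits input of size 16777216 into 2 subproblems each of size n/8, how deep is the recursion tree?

For divide and conquer with division factor 8:

Problem sizes at each level:
Level 0: 16777216
Level 1: 2097152
Level 2: 262144
Level 3: 32768
Level 4: 4096
Level 5: 512
Level 6: 64
Level 7: 8
Level 8: 1

The root is level 0 and the size-1 base case is level 8 (the tree spans levels 0 through 8, i.e. 9 levels counting the root), so the depth is the number of divisions: log_8(16777216) = 8

The recursion tree depth is log_8(16777216) = 8. At each level, the problem size is divided by 8, so it takes 8 divisions to reduce to a base case of size 1. The algorithm makes 2 recursive calls at each level.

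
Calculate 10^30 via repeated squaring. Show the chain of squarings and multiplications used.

Computing 10^30 by squaring (build up from 10^1; each line after the first costs one multiplication):

10^1 = 10
10^2 = (10^1)^2 = 10^2 = 100
10^3 = 10 * 10^2 = 10 * 100 = 1000
10^6 = (10^3)^2 = 1000^2 = 1000000
10^7 = 10 * 10^6 = 10 * 1000000 = 10000000
10^14 = (10^7)^2 = 10000000^2 = 100000000000000
10^15 = 10 * 10^14 = 10 * 100000000000000 = 1000000000000000
10^30 = (10^15)^2 = 1000000000000000^2 = 1000000000000000000000000000000

Result: 1000000000000000000000000000000
Multiplications needed: 7 (7 lines after 10^1)

10^30 = 1000000000000000000000000000000. Using exponentiation by squaring, this requires 7 multiplications. The key idea: if the exponent is even, square the half-power; if odd, multiply by the base once.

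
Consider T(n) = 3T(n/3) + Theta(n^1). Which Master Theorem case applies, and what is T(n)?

Master Theorem for T(n) = 3T(n/3) + O(n^1):

a = 3, b = 3, c = 1
log_b(a) = log_3(3) = 1.0000

Case 2: c = 1 = log_3(3) = 1.0000
T(n) = O(n^1 log n) = O(n log n)

For T(n) = 3T(n/3) + O(n^1): log_3(3) = 1.0000. This is Case 2 of the Master Theorem (c = log_b(a), equal work at all levels), giving O(n log n).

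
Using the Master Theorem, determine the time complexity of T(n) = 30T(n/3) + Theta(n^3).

Master Theorem for T(n) = 30T(n/3) + O(n^3):

a = 30, b = 3, c = 3
log_b(a) = log_3(30) = 3.0959

Case 1: c = 3 < log_3(30) = 3.0959
T(n) = O(n^(log_3 30))

For T(n) = 30T(n/3) + O(n^3): log_3(30) = 3.0959. This is Case 1 of the Master Theorem (c < log_b(a), work dominated by leaves), giving O(n^(log_3 30)).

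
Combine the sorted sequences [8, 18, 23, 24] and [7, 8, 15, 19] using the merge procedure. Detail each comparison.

Merging process:

Compare 8 vs 7: take 7 from right. Merged: [7]
Compare 8 vs 8: take 8 from left. Merged: [7, 8]
Compare 18 vs 8: take 8 from right. Merged: [7, 8, 8]
Compare 18 vs 15: take 15 from right. Merged: [7, 8, 8, 15]
Compare 18 vs 19: take 18 from left. Merged: [7, 8, 8, 15, 18]
Compare 23 vs 19: take 19 from right. Merged: [7, 8, 8, 15, 18, 19]
Append remaining from left: [23, 24]. Merged: [7, 8, 8, 15, 18, 19, 23, 24]

Final merged array: [7, 8, 8, 15, 18, 19, 23, 24]
Total comparisons: 6

The merged array is [7, 8, 8, 15, 18, 19, 23, 24], requiring 6 comparisons. The merge step runs in O(n) time where n is the total number of elements.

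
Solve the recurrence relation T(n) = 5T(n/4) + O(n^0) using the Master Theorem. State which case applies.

Master Theorem for T(n) = 5T(n/4) + O(n^0):

a = 5, b = 4, c = 0
log_b(a) = log_4(5) = 1.1610

Case 1: c = 0 < log_4(5) = 1.1610
T(n) = O(n^(log_4 5))

For T(n) = 5T(n/4) + O(n^0): log_4(5) = 1.1610. This is Case 1 of the Master Theorem (c < log_b(a), work dominated by leaves), giving O(n^(log_4 5)).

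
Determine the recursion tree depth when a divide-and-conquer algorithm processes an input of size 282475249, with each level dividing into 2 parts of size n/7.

For divide and conquer with division factor 7:

Problem sizes at each level:
Level 0: 282475249
Level 1: 40353607
Level 2: 5764801
Level 3: 823543
Level 4: 117649
Level 5: 16807
Level 6: 2401
Level 7: 343
Level 8: 49
Level 9: 7
Level 10: 1

The root is level 0 and the size-1 base case is level 10 (the tree spans levels 0 through 10, i.e. 11 levels counting the root), so the depth is the number of divisions: log_7(282475249) = 10

The recursion tree depth is log_7(282475249) = 10. At each level, the problem size is divided by 7, so it takes 10 divisions to reduce to a base case of size 1. The algorithm makes 2 recursive calls at each level.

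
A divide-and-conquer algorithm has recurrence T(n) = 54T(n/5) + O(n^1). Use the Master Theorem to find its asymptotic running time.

Master Theorem for T(n) = 54T(n/5) + O(n^1):

a = 54, b = 5, c = 1
log_b(a) = log_5(54) = 2.4785

Case 1: c = 1 < log_5(54) = 2.4785
T(n) = O(n^(log_5 54))

For T(n) = 54T(n/5) + O(n^1): log_5(54) = 2.4785. This is Case 1 of the Master Theorem (c < log_b(a), work dominated by leaves), giving O(n^(log_5 54)).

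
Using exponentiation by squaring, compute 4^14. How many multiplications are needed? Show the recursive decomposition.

Computing 4^14 by squaring (build up from 4^1; each line after the first costs one multiplication):

4^1 = 4
4^2 = (4^1)^2 = 4^2 = 16
4^3 = 4 * 4^2 = 4 * 16 = 64
4^6 = (4^3)^2 = 64^2 = 4096
4^7 = 4 * 4^6 = 4 * 4096 = 16384
4^14 = (4^7)^2 = 16384^2 = 268435456

Result: 268435456
Multiplications needed: 5 (5 lines after 4^1)

4^14 = 268435456. Using exponentiation by squaring, this requires 5 multiplications. The key idea: if the exponent is even, square the half-power; if odd, multiply by the base once.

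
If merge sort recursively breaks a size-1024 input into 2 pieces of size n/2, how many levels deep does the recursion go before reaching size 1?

For divide and conquer with division factor 2:

Problem sizes at each level:
Level 0: 1024
Level 1: 512
Level 2: 256
Level 3: 128
Level 4: 64
Level 5: 32
Level 6: 16
Level 7: 8
Level 8: 4
Level 9: 2
Level 10: 1

The root is level 0 and the size-1 base case is level 10 (the tree spans levels 0 through 10, i.e. 11 levels counting the root), so the depth is the number of divisions: log_2(1024) = 10

The recursion tree depth is log_2(1024) = 10. At each level, the problem size is divided by 2, so it takes 10 divisions to reduce to a base case of size 1. The algorithm makes 2 recursive calls at each level.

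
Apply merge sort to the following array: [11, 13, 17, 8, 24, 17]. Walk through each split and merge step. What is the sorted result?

Merge sort trace:

Split: [11, 13, 17, 8, 24, 17] -> [11, 13, 17] and [8, 24, 17]
  Split: [11, 13, 17] -> [11] and [13, 17]
    Split: [13, 17] -> [13] and [17]
    Merge: [13] + [17] -> [13, 17]
  Merge: [11] + [13, 17] -> [11, 13, 17]
  Split: [8, 24, 17] -> [8] and [24, 17]
    Split: [24, 17] -> [24] and [17]
    Merge: [24] + [17] -> [17, 24]
  Merge: [8] + [17, 24] -> [8, 17, 24]
Merge: [11, 13, 17] + [8, 17, 24] -> [8, 11, 13, 17, 17, 24]

Final sorted array: [8, 11, 13, 17, 17, 24]

The merge sort proceeds by recursively splitting the array and merging sorted halves.
After all merges, the sorted array is [8, 11, 13, 17, 17, 24].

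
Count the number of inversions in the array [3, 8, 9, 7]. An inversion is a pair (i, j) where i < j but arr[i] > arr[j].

Finding inversions in [3, 8, 9, 7]:

(1, 3): arr[1]=8 > arr[3]=7
(2, 3): arr[2]=9 > arr[3]=7

Total inversions: 2

The array has 2 inversion(s): (1,3), (2,3). Each pair (i,j) satisfies i < j and arr[i] > arr[j].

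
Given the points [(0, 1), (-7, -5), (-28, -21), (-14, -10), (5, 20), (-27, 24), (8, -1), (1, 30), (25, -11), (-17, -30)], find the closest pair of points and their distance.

Computing all pairwise distances among 10 points:

d((0, 1), (-7, -5)) = 9.2195
d((0, 1), (-28, -21)) = 35.609
d((0, 1), (-14, -10)) = 17.8045
d((0, 1), (5, 20)) = 19.6469
d((0, 1), (-27, 24)) = 35.4683
d((0, 1), (8, -1)) = 8.2462 <-- minimum
d((0, 1), (1, 30)) = 29.0172
d((0, 1), (25, -11)) = 27.7308
d((0, 1), (-17, -30)) = 35.3553
d((-7, -5), (-28, -21)) = 26.4008
d((-7, -5), (-14, -10)) = 8.6023
d((-7, -5), (5, 20)) = 27.7308
d((-7, -5), (-27, 24)) = 35.2278
d((-7, -5), (8, -1)) = 15.5242
d((-7, -5), (1, 30)) = 35.9026
d((-7, -5), (25, -11)) = 32.5576
d((-7, -5), (-17, -30)) = 26.9258
d((-28, -21), (-14, -10)) = 17.8045
d((-28, -21), (5, 20)) = 52.6308
d((-28, -21), (-27, 24)) = 45.0111
d((-28, -21), (8, -1)) = 41.1825
d((-28, -21), (1, 30)) = 58.6686
d((-28, -21), (25, -11)) = 53.9351
d((-28, -21), (-17, -30)) = 14.2127
d((-14, -10), (5, 20)) = 35.5106
d((-14, -10), (-27, 24)) = 36.4005
d((-14, -10), (8, -1)) = 23.7697
d((-14, -10), (1, 30)) = 42.72
d((-14, -10), (25, -11)) = 39.0128
d((-14, -10), (-17, -30)) = 20.2237
d((5, 20), (-27, 24)) = 32.249
d((5, 20), (8, -1)) = 21.2132
d((5, 20), (1, 30)) = 10.7703
d((5, 20), (25, -11)) = 36.8917
d((5, 20), (-17, -30)) = 54.626
d((-27, 24), (8, -1)) = 43.0116
d((-27, 24), (1, 30)) = 28.6356
d((-27, 24), (25, -11)) = 62.6817
d((-27, 24), (-17, -30)) = 54.9181
d((8, -1), (1, 30)) = 31.7805
d((8, -1), (25, -11)) = 19.7231
d((8, -1), (-17, -30)) = 38.2884
d((1, 30), (25, -11)) = 47.5079
d((1, 30), (-17, -30)) = 62.6418
d((25, -11), (-17, -30)) = 46.0977

Closest pair: (0, 1) and (8, -1) with distance 8.2462

The closest pair is (0, 1) and (8, -1) with Euclidean distance 8.2462. For 10 points, brute-force pairwise comparison is shown above. For large n, the divide-and-conquer algorithm (sort by x, recurse on halves, check the dividing strip) achieves O(n log n).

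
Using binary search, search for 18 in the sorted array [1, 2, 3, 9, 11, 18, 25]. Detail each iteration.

Binary search for 18 in [1, 2, 3, 9, 11, 18, 25]:

lo=0, hi=6, mid=3, arr[mid]=9 -> 9 < 18, search right half
lo=4, hi=6, mid=5, arr[mid]=18 -> Found target at index 5!

Binary search finds 18 at index 5 after 2 comparisons. The search repeatedly halves the search space by comparing with the middle element.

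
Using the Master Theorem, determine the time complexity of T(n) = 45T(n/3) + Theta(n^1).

Master Theorem for T(n) = 45T(n/3) + O(n^1):

a = 45, b = 3, c = 1
log_b(a) = log_3(45) = 3.4650

Case 1: c = 1 < log_3(45) = 3.4650
T(n) = O(n^(log_3 45))

For T(n) = 45T(n/3) + O(n^1): log_3(45) = 3.4650. This is Case 1 of the Master Theorem (c < log_b(a), work dominated by leaves), giving O(n^(log_3 45)).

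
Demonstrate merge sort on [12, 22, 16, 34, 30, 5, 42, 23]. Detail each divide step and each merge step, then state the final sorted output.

Merge sort trace:

Split: [12, 22, 16, 34, 30, 5, 42, 23] -> [12, 22, 16, 34] and [30, 5, 42, 23]
  Split: [12, 22, 16, 34] -> [12, 22] and [16, 34]
    Split: [12, 22] -> [12] and [22]
    Merge: [12] + [22] -> [12, 22]
    Split: [16, 34] -> [16] and [34]
    Merge: [16] + [34] -> [16, 34]
  Merge: [12, 22] + [16, 34] -> [12, 16, 22, 34]
  Split: [30, 5, 42, 23] -> [30, 5] and [42, 23]
    Split: [30, 5] -> [30] and [5]
    Merge: [30] + [5] -> [5, 30]
    Split: [42, 23] -> [42] and [23]
    Merge: [42] + [23] -> [23, 42]
  Merge: [5, 30] + [23, 42] -> [5, 23, 30, 42]
Merge: [12, 16, 22, 34] + [5, 23, 30, 42] -> [5, 12, 16, 22, 23, 30, 34, 42]

Final sorted array: [5, 12, 16, 22, 23, 30, 34, 42]

The merge sort proceeds by recursively splitting the array and merging sorted halves.
After all merges, the sorted array is [5, 12, 16, 22, 23, 30, 34, 42].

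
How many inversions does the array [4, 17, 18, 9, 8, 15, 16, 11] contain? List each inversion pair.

Finding inversions in [4, 17, 18, 9, 8, 15, 16, 11]:

(1, 3): arr[1]=17 > arr[3]=9
(1, 4): arr[1]=17 > arr[4]=8
(1, 5): arr[1]=17 > arr[5]=15
(1, 6): arr[1]=17 > arr[6]=16
(1, 7): arr[1]=17 > arr[7]=11
(2, 3): arr[2]=18 > arr[3]=9
(2, 4): arr[2]=18 > arr[4]=8
(2, 5): arr[2]=18 > arr[5]=15
(2, 6): arr[2]=18 > arr[6]=16
(2, 7): arr[2]=18 > arr[7]=11
(3, 4): arr[3]=9 > arr[4]=8
(5, 7): arr[5]=15 > arr[7]=11
(6, 7): arr[6]=16 > arr[7]=11

Total inversions: 13

The array has 13 inversion(s): (1,3), (1,4), (1,5), (1,6), (1,7), (2,3), (2,4), (2,5), (2,6), (2,7), (3,4), (5,7), (6,7). Each pair (i,j) satisfies i < j and arr[i] > arr[j].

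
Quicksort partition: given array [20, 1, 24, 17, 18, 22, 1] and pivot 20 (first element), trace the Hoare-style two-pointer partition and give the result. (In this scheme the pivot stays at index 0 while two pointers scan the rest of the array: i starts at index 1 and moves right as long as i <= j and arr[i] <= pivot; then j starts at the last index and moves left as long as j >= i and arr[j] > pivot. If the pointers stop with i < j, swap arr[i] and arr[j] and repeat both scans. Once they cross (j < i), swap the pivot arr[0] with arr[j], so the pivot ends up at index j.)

Hoare-style two-pointer partition with pivot = 20:

Initial array: [20, 1, 24, 17, 18, 22, 1]

Pointers start at i = 1, j = 6.
i stops at index 2 (arr[2]=24 > 20), j stops at index 6 (arr[6]=1 <= 20): swap arr[2] and arr[6], array becomes [20, 1, 1, 17, 18, 22, 24]
i ends at 5, j ends at 4: the pointers have crossed (j < i), so scanning stops.

Swap pivot arr[0] with arr[4] to place pivot at position 4: [18, 1, 1, 17, 20, 22, 24]
Pivot position: 4

After partitioning with pivot 20, the array becomes [18, 1, 1, 17, 20, 22, 24]. The pivot is placed at index 4. All elements to the left of the pivot are <= 20, and all elements to the right are > 20.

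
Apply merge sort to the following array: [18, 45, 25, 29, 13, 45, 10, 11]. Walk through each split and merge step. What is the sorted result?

Merge sort trace:

Split: [18, 45, 25, 29, 13, 45, 10, 11] -> [18, 45, 25, 29] and [13, 45, 10, 11]
  Split: [18, 45, 25, 29] -> [18, 45] and [25, 29]
    Split: [18, 45] -> [18] and [45]
    Merge: [18] + [45] -> [18, 45]
    Split: [25, 29] -> [25] and [29]
    Merge: [25] + [29] -> [25, 29]
  Merge: [18, 45] + [25, 29] -> [18, 25, 29, 45]
  Split: [13, 45, 10, 11] -> [13, 45] and [10, 11]
    Split: [13, 45] -> [13] and [45]
    Merge: [13] + [45] -> [13, 45]
    Split: [10, 11] -> [10] and [11]
    Merge: [10] + [11] -> [10, 11]
  Merge: [13, 45] + [10, 11] -> [10, 11, 13, 45]
Merge: [18, 25, 29, 45] + [10, 11, 13, 45] -> [10, 11, 13, 18, 25, 29, 45, 45]

Final sorted array: [10, 11, 13, 18, 25, 29, 45, 45]

The merge sort proceeds by recursively splitting the array and merging sorted halves.
After all merges, the sorted array is [10, 11, 13, 18, 25, 29, 45, 45].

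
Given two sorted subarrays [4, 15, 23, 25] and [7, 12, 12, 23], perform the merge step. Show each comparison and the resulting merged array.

Merging process:

Compare 4 vs 7: take 4 from left. Merged: [4]
Compare 15 vs 7: take 7 from right. Merged: [4, 7]
Compare 15 vs 12: take 12 from right. Merged: [4, 7, 12]
Compare 15 vs 12: take 12 from right. Merged: [4, 7, 12, 12]
Compare 15 vs 23: take 15 from left. Merged: [4, 7, 12, 12, 15]
Compare 23 vs 23: take 23 from left. Merged: [4, 7, 12, 12, 15, 23]
Compare 25 vs 23: take 23 from right. Merged: [4, 7, 12, 12, 15, 23, 23]
Append remaining from left: [25]. Merged: [4, 7, 12, 12, 15, 23, 23, 25]

Final merged array: [4, 7, 12, 12, 15, 23, 23, 25]
Total comparisons: 7

The merged array is [4, 7, 12, 12, 15, 23, 23, 25], requiring 7 comparisons. The merge step runs in O(n) time where n is the total number of elements.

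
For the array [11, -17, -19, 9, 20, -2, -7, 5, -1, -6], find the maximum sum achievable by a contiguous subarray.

Using Kadane's algorithm on [11, -17, -19, 9, 20, -2, -7, 5, -1, -6]:

Scanning through the array:
Position 1 (value -17): max_ending_here = -6, max_so_far = 11
Position 2 (value -19): max_ending_here = -19, max_so_far = 11
Position 3 (value 9): max_ending_here = 9, max_so_far = 11
Position 4 (value 20): max_ending_here = 29, max_so_far = 29
Position 5 (value -2): max_ending_here = 27, max_so_far = 29
Position 6 (value -7): max_ending_here = 20, max_so_far = 29
Position 7 (value 5): max_ending_here = 25, max_so_far = 29
Position 8 (value -1): max_ending_here = 24, max_so_far = 29
Position 9 (value -6): max_ending_here = 18, max_so_far = 29

Maximum subarray: [9, 20]
Maximum sum: 29

The maximum subarray is [9, 20] with sum 29. This subarray runs from index 3 to index 4.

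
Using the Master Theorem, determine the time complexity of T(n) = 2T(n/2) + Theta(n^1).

Master Theorem for T(n) = 2T(n/2) + O(n^1):

a = 2, b = 2, c = 1
log_b(a) = log_2(2) = 1.0000

Case 2: c = 1 = log_2(2) = 1.0000
T(n) = O(n^1 log n) = O(n log n)

For T(n) = 2T(n/2) + O(n^1): log_2(2) = 1.0000. This is Case 2 of the Master Theorem (c = log_b(a), equal work at all levels), giving O(n log n).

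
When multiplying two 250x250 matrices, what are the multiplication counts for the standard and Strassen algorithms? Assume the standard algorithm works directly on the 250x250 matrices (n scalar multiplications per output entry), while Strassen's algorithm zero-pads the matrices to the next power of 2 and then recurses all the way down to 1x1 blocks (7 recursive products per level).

Matrix multiplication for 250x250 matrices:

Strassen's algorithm requires power-of-2 dimensions. Pad 250x250 to 256x256 (next power of 2).

Standard algorithm: 250^3 = 15625000 multiplications
Strassen's algorithm: 7^(log2(256)) = 7^8 = 5764801 multiplications
Savings: 15625000 - 5764801 = 9860199 multiplications

Standard: 15625000 multiplications (250^3). Strassen: 5764801 multiplications (7^8, after padding to 256x256). Strassen reduces 8 recursive multiplications to 7 at each level.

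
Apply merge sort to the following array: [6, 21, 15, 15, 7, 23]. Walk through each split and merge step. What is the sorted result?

Merge sort trace:

Split: [6, 21, 15, 15, 7, 23] -> [6, 21, 15] and [15, 7, 23]
  Split: [6, 21, 15] -> [6] and [21, 15]
    Split: [21, 15] -> [21] and [15]
    Merge: [21] + [15] -> [15, 21]
  Merge: [6] + [15, 21] -> [6, 15, 21]
  Split: [15, 7, 23] -> [15] and [7, 23]
    Split: [7, 23] -> [7] and [23]
    Merge: [7] + [23] -> [7, 23]
  Merge: [15] + [7, 23] -> [7, 15, 23]
Merge: [6, 15, 21] + [7, 15, 23] -> [6, 7, 15, 15, 21, 23]

Final sorted array: [6, 7, 15, 15, 21, 23]

The merge sort proceeds by recursively splitting the array and merging sorted halves.
After all merges, the sorted array is [6, 7, 15, 15, 21, 23].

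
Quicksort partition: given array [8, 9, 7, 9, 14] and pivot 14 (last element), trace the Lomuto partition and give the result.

Lomuto partition with pivot = 14:

Initial array: [8, 9, 7, 9, 14]

arr[0]=8 <= 14: swap with position 0, array becomes [8, 9, 7, 9, 14]
arr[1]=9 <= 14: swap with position 1, array becomes [8, 9, 7, 9, 14]
arr[2]=7 <= 14: swap with position 2, array becomes [8, 9, 7, 9, 14]
arr[3]=9 <= 14: swap with position 3, array becomes [8, 9, 7, 9, 14]

Place pivot at position 4: [8, 9, 7, 9, 14]
Pivot position: 4

After partitioning with pivot 14, the array becomes [8, 9, 7, 9, 14]. The pivot is placed at index 4. All elements to the left of the pivot are <= 14, and all elements to the right are > 14.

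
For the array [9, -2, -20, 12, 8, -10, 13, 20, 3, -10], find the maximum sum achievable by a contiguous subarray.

Using Kadane's algorithm on [9, -2, -20, 12, 8, -10, 13, 20, 3, -10]:

Scanning through the array:
Position 1 (value -2): max_ending_here = 7, max_so_far = 9
Position 2 (value -20): max_ending_here = -13, max_so_far = 9
Position 3 (value 12): max_ending_here = 12, max_so_far = 12
Position 4 (value 8): max_ending_here = 20, max_so_far = 20
Position 5 (value -10): max_ending_here = 10, max_so_far = 20
Position 6 (value 13): max_ending_here = 23, max_so_far = 23
Position 7 (value 20): max_ending_here = 43, max_so_far = 43
Position 8 (value 3): max_ending_here = 46, max_so_far = 46
Position 9 (value -10): max_ending_here = 36, max_so_far = 46

Maximum subarray: [12, 8, -10, 13, 20, 3]
Maximum sum: 46

The maximum subarray is [12, 8, -10, 13, 20, 3] with sum 46. This subarray runs from index 3 to index 8.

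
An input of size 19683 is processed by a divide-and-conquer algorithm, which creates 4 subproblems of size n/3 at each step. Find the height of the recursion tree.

For divide and conquer with division factor 3:

Problem sizes at each level:
Level 0: 19683
Level 1: 6561
Level 2: 2187
Level 3: 729
Level 4: 243
Level 5: 81
Level 6: 27
Level 7: 9
Level 8: 3
Level 9: 1

The root is level 0 and the size-1 base case is level 9 (the tree spans levels 0 through 9, i.e. 10 levels counting the root), so the depth is the number of divisions: log_3(19683) = 9

The recursion tree depth is log_3(19683) = 9. At each level, the problem size is divided by 3, so it takes 9 divisions to reduce to a base case of size 1. The algorithm makes 4 recursive calls at each level.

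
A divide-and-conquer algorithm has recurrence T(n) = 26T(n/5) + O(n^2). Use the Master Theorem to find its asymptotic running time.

Master Theorem for T(n) = 26T(n/5) + O(n^2):

a = 26, b = 5, c = 2
log_b(a) = log_5(26) = 2.0244

Case 1: c = 2 < log_5(26) = 2.0244
T(n) = O(n^(log_5 26))

For T(n) = 26T(n/5) + O(n^2): log_5(26) = 2.0244. This is Case 1 of the Master Theorem (c < log_b(a), work dominated by leaves), giving O(n^(log_5 26)).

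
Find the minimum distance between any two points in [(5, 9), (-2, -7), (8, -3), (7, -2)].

Computing all pairwise distances among 4 points:

d((5, 9), (-2, -7)) = 17.4642
d((5, 9), (8, -3)) = 12.3693
d((5, 9), (7, -2)) = 11.1803
d((-2, -7), (8, -3)) = 10.7703
d((-2, -7), (7, -2)) = 10.2956
d((8, -3), (7, -2)) = 1.4142 <-- minimum

Closest pair: (8, -3) and (7, -2) with distance 1.4142

The closest pair is (8, -3) and (7, -2) with Euclidean distance 1.4142. For 4 points, brute-force pairwise comparison is shown above. For large n, the divide-and-conquer algorithm (sort by x, recurse on halves, check the dividing strip) achieves O(n log n).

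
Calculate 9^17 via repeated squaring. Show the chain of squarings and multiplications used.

Computing 9^17 by squaring (build up from 9^1; each line after the first costs one multiplication):

9^1 = 9
9^2 = (9^1)^2 = 9^2 = 81
9^4 = (9^2)^2 = 81^2 = 6561
9^8 = (9^4)^2 = 6561^2 = 43046721
9^16 = (9^8)^2 = 43046721^2 = 1853020188851841
9^17 = 9 * 9^16 = 9 * 1853020188851841 = 16677181699666569

Result: 16677181699666569
Multiplications needed: 5 (5 lines after 9^1)

9^17 = 16677181699666569. Using exponentiation by squaring, this requires 5 multiplications. The key idea: if the exponent is even, square the half-power; if odd, multiply by the base once.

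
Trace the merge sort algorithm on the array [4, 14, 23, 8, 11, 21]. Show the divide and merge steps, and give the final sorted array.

Merge sort trace:

Split: [4, 14, 23, 8, 11, 21] -> [4, 14, 23] and [8, 11, 21]
  Split: [4, 14, 23] -> [4] and [14, 23]
    Split: [14, 23] -> [14] and [23]
    Merge: [14] + [23] -> [14, 23]
  Merge: [4] + [14, 23] -> [4, 14, 23]
  Split: [8, 11, 21] -> [8] and [11, 21]
    Split: [11, 21] -> [11] and [21]
    Merge: [11] + [21] -> [11, 21]
  Merge: [8] + [11, 21] -> [8, 11, 21]
Merge: [4, 14, 23] + [8, 11, 21] -> [4, 8, 11, 14, 21, 23]

Final sorted array: [4, 8, 11, 14, 21, 23]

The merge sort proceeds by recursively splitting the array and merging sorted halves.
After all merges, the sorted array is [4, 8, 11, 14, 21, 23].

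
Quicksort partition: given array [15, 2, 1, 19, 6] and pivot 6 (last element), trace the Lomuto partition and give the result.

Lomuto partition with pivot = 6:

Initial array: [15, 2, 1, 19, 6]

arr[0]=15 > 6: no swap
arr[1]=2 <= 6: swap with position 0, array becomes [2, 15, 1, 19, 6]
arr[2]=1 <= 6: swap with position 1, array becomes [2, 1, 15, 19, 6]
arr[3]=19 > 6: no swap

Place pivot at position 2: [2, 1, 6, 19, 15]
Pivot position: 2

After partitioning with pivot 6, the array becomes [2, 1, 6, 19, 15]. The pivot is placed at index 2. All elements to the left of the pivot are <= 6, and all elements to the right are > 6.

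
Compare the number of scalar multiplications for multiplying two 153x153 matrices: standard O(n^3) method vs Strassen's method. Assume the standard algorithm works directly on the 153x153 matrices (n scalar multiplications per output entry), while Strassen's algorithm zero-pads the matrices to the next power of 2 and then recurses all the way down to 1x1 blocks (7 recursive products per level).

Matrix multiplication for 153x153 matrices:

Strassen's algorithm requires power-of-2 dimensions. Pad 153x153 to 256x256 (next power of 2).

Standard algorithm: 153^3 = 3581577 multiplications
Strassen's algorithm: 7^(log2(256)) = 7^8 = 5764801 multiplications
Difference: 3581577 - 5764801 = -2183224 (Strassen uses MORE here due to padding overhead — for small or just-over-power-of-2 n, padding can outweigh the per-level savings)

Standard: 3581577 multiplications (153^3). Strassen: 5764801 multiplications (7^8, after padding to 256x256). Strassen reduces 8 recursive multiplications to 7 at each level.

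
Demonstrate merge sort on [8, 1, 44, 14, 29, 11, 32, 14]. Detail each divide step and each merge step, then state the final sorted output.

Merge sort trace:

Split: [8, 1, 44, 14, 29, 11, 32, 14] -> [8, 1, 44, 14] and [29, 11, 32, 14]
  Split: [8, 1, 44, 14] -> [8, 1] and [44, 14]
    Split: [8, 1] -> [8] and [1]
    Merge: [8] + [1] -> [1, 8]
    Split: [44, 14] -> [44] and [14]
    Merge: [44] + [14] -> [14, 44]
  Merge: [1, 8] + [14, 44] -> [1, 8, 14, 44]
  Split: [29, 11, 32, 14] -> [29, 11] and [32, 14]
    Split: [29, 11] -> [29] and [11]
    Merge: [29] + [11] -> [11, 29]
    Split: [32, 14] -> [32] and [14]
    Merge: [32] + [14] -> [14, 32]
  Merge: [11, 29] + [14, 32] -> [11, 14, 29, 32]
Merge: [1, 8, 14, 44] + [11, 14, 29, 32] -> [1, 8, 11, 14, 14, 29, 32, 44]

Final sorted array: [1, 8, 11, 14, 14, 29, 32, 44]

The merge sort proceeds by recursively splitting the array and merging sorted halves.
After all merges, the sorted array is [1, 8, 11, 14, 14, 29, 32, 44].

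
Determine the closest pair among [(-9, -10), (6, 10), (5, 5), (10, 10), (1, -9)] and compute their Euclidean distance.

Computing all pairwise distances among 5 points:

d((-9, -10), (6, 10)) = 25.0
d((-9, -10), (5, 5)) = 20.5183
d((-9, -10), (10, 10)) = 27.5862
d((-9, -10), (1, -9)) = 10.0499
d((6, 10), (5, 5)) = 5.099
d((6, 10), (10, 10)) = 4.0 <-- minimum
d((6, 10), (1, -9)) = 19.6469
d((5, 5), (10, 10)) = 7.0711
d((5, 5), (1, -9)) = 14.5602
d((10, 10), (1, -9)) = 21.0238

Closest pair: (6, 10) and (10, 10) with distance 4.0

The closest pair is (6, 10) and (10, 10) with Euclidean distance 4.0. For 5 points, brute-force pairwise comparison is shown above. For large n, the divide-and-conquer algorithm (sort by x, recurse on halves, check the dividing strip) achieves O(n log n).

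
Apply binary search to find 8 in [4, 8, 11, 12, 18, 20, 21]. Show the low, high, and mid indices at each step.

Binary search for 8 in [4, 8, 11, 12, 18, 20, 21]:

lo=0, hi=6, mid=3, arr[mid]=12 -> 12 > 8, search left half
lo=0, hi=2, mid=1, arr[mid]=8 -> Found target at index 1!

Binary search finds 8 at index 1 after 2 comparisons. The search repeatedly halves the search space by comparing with the middle element.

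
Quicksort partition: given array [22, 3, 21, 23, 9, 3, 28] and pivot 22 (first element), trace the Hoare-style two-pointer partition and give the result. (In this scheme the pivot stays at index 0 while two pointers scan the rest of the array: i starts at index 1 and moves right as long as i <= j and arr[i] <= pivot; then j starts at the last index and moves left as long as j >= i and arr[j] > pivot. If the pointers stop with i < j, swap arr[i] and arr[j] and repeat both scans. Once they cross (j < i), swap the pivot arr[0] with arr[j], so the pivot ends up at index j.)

Hoare-style two-pointer partition with pivot = 22:

Initial array: [22, 3, 21, 23, 9, 3, 28]

Pointers start at i = 1, j = 6.
i stops at index 3 (arr[3]=23 > 22), j stops at index 5 (arr[5]=3 <= 22): swap arr[3] and arr[5], array becomes [22, 3, 21, 3, 9, 23, 28]
i ends at 5, j ends at 4: the pointers have crossed (j < i), so scanning stops.

Swap pivot arr[0] with arr[4] to place pivot at position 4: [9, 3, 21, 3, 22, 23, 28]
Pivot position: 4

After partitioning with pivot 22, the array becomes [9, 3, 21, 3, 22, 23, 28]. The pivot is placed at index 4. All elements to the left of the pivot are <= 22, and all elements to the right are > 22.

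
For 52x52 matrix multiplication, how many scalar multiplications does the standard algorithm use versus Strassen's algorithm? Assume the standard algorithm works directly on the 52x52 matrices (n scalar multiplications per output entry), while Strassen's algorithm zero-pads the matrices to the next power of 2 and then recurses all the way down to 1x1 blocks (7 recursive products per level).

Matrix multiplication for 52x52 matrices:

Strassen's algorithm requires power-of-2 dimensions. Pad 52x52 to 64x64 (next power of 2).

Standard algorithm: 52^3 = 140608 multiplications
Strassen's algorithm: 7^(log2(64)) = 7^6 = 117649 multiplications
Savings: 140608 - 117649 = 22959 multiplications

Standard: 140608 multiplications (52^3). Strassen: 117649 multiplications (7^6, after padding to 64x64). Strassen reduces 8 recursive multiplications to 7 at each level.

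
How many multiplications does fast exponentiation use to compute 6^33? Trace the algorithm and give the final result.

Computing 6^33 by squaring (build up from 6^1; each line after the first costs one multiplication):

6^1 = 6
6^2 = (6^1)^2 = 6^2 = 36
6^4 = (6^2)^2 = 36^2 = 1296
6^8 = (6^4)^2 = 1296^2 = 1679616
6^16 = (6^8)^2 = 1679616^2 = 2821109907456
6^32 = (6^16)^2 = 2821109907456^2 = 7958661109946400884391936
6^33 = 6 * 6^32 = 6 * 7958661109946400884391936 = 47751966659678405306351616

Result: 47751966659678405306351616
Multiplications needed: 6 (6 lines after 6^1)

6^33 = 47751966659678405306351616. Using exponentiation by squaring, this requires 6 multiplications. The key idea: if the exponent is even, square the half-power; if odd, multiply by the base once.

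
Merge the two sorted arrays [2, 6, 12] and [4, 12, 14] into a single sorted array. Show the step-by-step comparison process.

Merging process:

Compare 2 vs 4: take 2 from left. Merged: [2]
Compare 6 vs 4: take 4 from right. Merged: [2, 4]
Compare 6 vs 12: take 6 from left. Merged: [2, 4, 6]
Compare 12 vs 12: take 12 from left. Merged: [2, 4, 6, 12]
Append remaining from right: [12, 14]. Merged: [2, 4, 6, 12, 12, 14]

Final merged array: [2, 4, 6, 12, 12, 14]
Total comparisons: 4

The merged array is [2, 4, 6, 12, 12, 14], requiring 4 comparisons. The merge step runs in O(n) time where n is the total number of elements.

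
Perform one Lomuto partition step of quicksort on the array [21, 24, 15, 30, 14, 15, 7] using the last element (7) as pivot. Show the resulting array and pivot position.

Lomuto partition with pivot = 7:

Initial array: [21, 24, 15, 30, 14, 15, 7]

arr[0]=21 > 7: no swap
arr[1]=24 > 7: no swap
arr[2]=15 > 7: no swap
arr[3]=30 > 7: no swap
arr[4]=14 > 7: no swap
arr[5]=15 > 7: no swap

Place pivot at position 0: [7, 24, 15, 30, 14, 15, 21]
Pivot position: 0

After partitioning with pivot 7, the array becomes [7, 24, 15, 30, 14, 15, 21]. The pivot is placed at index 0. All elements to the left of the pivot are <= 7, and all elements to the right are > 7.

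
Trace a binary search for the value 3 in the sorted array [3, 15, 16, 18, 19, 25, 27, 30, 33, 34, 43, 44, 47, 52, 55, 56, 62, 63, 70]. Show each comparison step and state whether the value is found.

Binary search for 3 in [3, 15, 16, 18, 19, 25, 27, 30, 33, 34, 43, 44, 47, 52, 55, 56, 62, 63, 70]:

lo=0, hi=18, mid=9, arr[mid]=34 -> 34 > 3, search left half
lo=0, hi=8, mid=4, arr[mid]=19 -> 19 > 3, search left half
lo=0, hi=3, mid=1, arr[mid]=15 -> 15 > 3, search left half
lo=0, hi=0, mid=0, arr[mid]=3 -> Found target at index 0!

Binary search finds 3 at index 0 after 4 comparisons. The search repeatedly halves the search space by comparing with the middle element.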